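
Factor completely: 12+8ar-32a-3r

Group as (8ar-32a) + (-3r+12) = 8a(r-4) - 3(r-4).
Both groups share the factor (r-4).

(8a-3)(r-4)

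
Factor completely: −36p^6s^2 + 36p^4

−36p^4(ps + 1)(ps − 1)

Every term has a factor of 36p^4; factoring it out leaves −p^2s^2 + 1.
Recognize a difference of squares with the parts 1 and ps.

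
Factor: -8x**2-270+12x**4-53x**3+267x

(3x-5)(4x+9)(x-2)(x-3)

Testing divisors of the constant over divisors of the leading coefficient, x = 5/3 is a root, so (3x-5) divides it; the quotient is 4x**3-11x**2-21x+54.
Then x = 3 is a root, so (x-3) divides it; the quotient is 4x**2+x-18.
The remaining quadratic factors as (4x+9)(x-2).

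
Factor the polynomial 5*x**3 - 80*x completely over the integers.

5*x*(x + 4)*(x - 4)

Pull out the common factor 5*x; x**2 - 16 is a difference of squares.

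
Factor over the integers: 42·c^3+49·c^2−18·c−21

(6·c+7)·(7·c^2−3)

Group as (42·c^3−18·c) + (49·c^2−21) = 6·c·(7·c^2−3) + 7·(7·c^2−3).
Both groups share the factor (7·c^2−3).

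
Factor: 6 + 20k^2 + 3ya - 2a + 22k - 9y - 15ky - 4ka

(5k - a + 3)(4k - 3y + 2)

Group: 5k(4k - 3y + 2) + (-a + 3)(4k - 3y + 2); both groups contain (4k - 3y + 2).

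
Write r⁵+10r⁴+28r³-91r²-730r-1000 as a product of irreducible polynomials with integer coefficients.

(r+2)(r+5)(r-4)(r²+7r+25)

Among the possible rational roots, r = 4 is a root, giving the factor (r-4) and quotient r⁴+14r³+84r²+245r+250.
Next, r = -2 is a root, so (r+2) divides it; the quotient is r³+12r²+60r+125.
Then r = -5 is a root, so (r+5) is a factor; dividing leaves r²+7r+25.
The quadratic r²+7r+25 has discriminant -51 < 0 and is irreducible over ℤ.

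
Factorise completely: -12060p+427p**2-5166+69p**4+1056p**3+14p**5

(2p+7)(7p+3)(p-3)(p**2+4p+82)

Among the possible rational roots, p = -7/2 is a root, so (2p+7) divides it; the quotient is 7p**4+10p**3+493p**2-1512p-738.
Then p = 3 is a root, so (p-3) divides it; the quotient is 7p**3+31p**2+586p+246.
Continuing, p = -3/7 is a root, so (7p+3) is a factor; dividing leaves p**2+4p+82.
The quadratic p**2+4p+82 has discriminant -312 < 0 and is irreducible over ℤ.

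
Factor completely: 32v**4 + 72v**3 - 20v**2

Pull out the common factor 4v**2, then factor the remaining trinomial.

4v**2(2v + 5)(4v - 1)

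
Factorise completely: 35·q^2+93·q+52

Need a pair with product 35·52 = 1820 and sum 93: that's 28 and 65.
Split the middle term: 35·q^2+28·q + 65·q+52 = 7·q·(5·q+4) + 13·(5·q+4).

(5·q+4)·(7·q+13)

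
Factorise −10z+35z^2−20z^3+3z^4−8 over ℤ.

(3z+1)(z−1)(z−2)(z−4)

By the rational root theorem, z = 2 is a root, so (z−2) is a factor; dividing leaves 3z^3−14z^2+7z+4.
Continuing, z = 1 is a root, so (z−1) is a factor; dividing leaves 3z^2−11z−4.
The remaining quadratic factors as (z−4)(3z+1).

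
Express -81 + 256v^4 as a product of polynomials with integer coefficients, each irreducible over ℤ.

Write as (16v^2)² − (9)², then factor 16v^2 - 9 once more.

(4v + 3)(4v - 3)(16v^2 + 9)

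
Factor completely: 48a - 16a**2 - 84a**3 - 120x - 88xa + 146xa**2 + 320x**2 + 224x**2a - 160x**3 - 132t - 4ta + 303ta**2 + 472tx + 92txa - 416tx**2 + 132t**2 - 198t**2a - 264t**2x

-(11t + 10x - 4a)(6t + 4x - 7a - 6)(4x + 3a - 2)

Group: 11t(-24tx - 18ta + 12t - 16x**2 + 16xa + 32x + 21a**2 + 4a - 12) + (10x - 4a)(-24tx - 18ta + 12t - 16x**2 + 16xa + 32x + 21a**2 + 4a - 12); both groups contain (-24tx - 18ta + 12t - 16x**2 + 16xa + 32x + 21a**2 + 4a - 12), so (11t + 10x - 4a) is a factor with cofactor -24tx - 18ta + 12t - 16x**2 + 16xa + 32x + 21a**2 + 4a - 12.
The cofactor groups again: -24tx - 18ta + 12t - 16x**2 + 16xa + 32x + 21a**2 + 4a - 12 = -6t(4x + 3a - 2) + (-4x + 7a + 6)(4x + 3a - 2); both groups contain (4x + 3a - 2), giving -(6t + 4x - 7a - 6)(4x + 3a - 2).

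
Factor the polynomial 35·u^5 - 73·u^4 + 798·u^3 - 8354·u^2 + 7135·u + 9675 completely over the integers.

(5·u - 9)·(7·u + 5)·(u - 5)·(u^2 + 4·u + 43)

Among the possible rational roots, u = -5/7 is a root, so (7·u + 5) is a factor; dividing leaves 5·u^4 - 14·u^3 + 124·u^2 - 1282·u + 1935.
Next, u = 9/5 is a root, giving the factor (5·u - 9) and quotient u^3 - u^2 + 23·u - 215.
Continuing, u = 5 is a root, so (u - 5) is a factor; dividing leaves u^2 + 4·u + 43.
The quadratic u^2 + 4·u + 43 has discriminant -156 < 0 and is irreducible over ℤ.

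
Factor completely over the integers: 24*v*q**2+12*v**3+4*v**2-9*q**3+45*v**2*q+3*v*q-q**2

(4*v-q)*(3*v+9*q+1)*(v+q)

Group: 4*v*(3*v**2+12*v*q+v+9*q**2+q) - q*(3*v**2+12*v*q+v+9*q**2+q); both groups contain (3*v**2+12*v*q+v+9*q**2+q), so (4*v-q) is a factor with cofactor 3*v**2+12*v*q+v+9*q**2+q.
The cofactor groups again: 3*v**2+12*v*q+v+9*q**2+q = 3*v*(v+q) + (9*q+1)*(v+q); both groups contain (v+q), giving (3*v+9*q+1)*(v+q).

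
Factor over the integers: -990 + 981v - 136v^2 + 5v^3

By the rational root theorem, v = 15 is a root, giving the factor (v - 15) and quotient 5v^2 - 61v + 66.
The remaining quadratic factors as (v - 11)(5v - 6).

(5v - 6)(v - 11)(v - 15)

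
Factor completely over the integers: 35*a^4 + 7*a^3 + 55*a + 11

Group as (35*a^4 + 55*a) + (7*a^3 + 11) = 5*a*(7*a^3 + 11) + (7*a^3 + 11).
Both groups share the factor (7*a^3 + 11).

(5*a + 1)*(7*a^3 + 11)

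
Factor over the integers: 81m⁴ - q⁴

(3m + q)(3m - q)(9m² + q²)

(3m)⁴ − (q)⁴ = ((3m)² − (q)²)((3m)² + (q)²); the first factor splits again, the second (9m² + q²) is irreducible.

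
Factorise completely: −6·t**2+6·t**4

Every term has a factor of 6·t**2. Then t**2−1 = (t)² − (1)².

6·t**2·(t+1)·(t−1)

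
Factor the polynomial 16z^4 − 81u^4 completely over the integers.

(2z − 3u)(2z + 3u)(4z^2 + 9u^2)

Difference of squares twice: with A = 2z and B = 3u, A⁴ − B⁴ = (A² − B²)(A² + B²), and A² − B² factors again.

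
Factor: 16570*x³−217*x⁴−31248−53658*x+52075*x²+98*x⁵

(2*x+7)*(7*x+3)*(7*x−8)*(x²−5*x+186)

By the rational root theorem, x = −3/7 is a root, so (7*x+3) is a factor; dividing leaves 14*x⁴−37*x³+2383*x²+6418*x−10416.
Continuing, x = −7/2 is a root, so (2*x+7) is a factor; dividing leaves 7*x³−43*x²+1342*x−1488.
Next, x = 8/7 is a root, so (7*x−8) is a factor; dividing leaves x²−5*x+186.
The quadratic x²−5*x+186 has discriminant −719 < 0 and is irreducible over ℤ.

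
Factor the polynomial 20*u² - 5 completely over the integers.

Factor out 5, leaving 4*u² - 1, which is a difference of two squares.

5*(2*u + 1)*(2*u - 1)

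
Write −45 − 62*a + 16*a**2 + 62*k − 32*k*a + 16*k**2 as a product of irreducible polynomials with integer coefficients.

Group: 8*k*(2*k − 2*a + 9) + (−8*a − 5)*(2*k − 2*a + 9); both groups contain (2*k − 2*a + 9).

(2*k − 2*a + 9)*(8*k − 8*a − 5)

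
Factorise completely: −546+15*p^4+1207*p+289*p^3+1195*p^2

Among the possible rational roots, p = −13/5 is a root, so (5*p+13) divides it; the quotient is 3*p^3+50*p^2+109*p−42.
Continuing, p = −14 is a root, giving the factor (p+14) and quotient 3*p^2+8*p−3.
The remaining quadratic factors as (3*p−1)(p+3).

(3*p−1)*(5*p+13)*(p+14)*(p+3)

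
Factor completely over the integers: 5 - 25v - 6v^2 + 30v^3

(5v - 1)(6v^2 - 5)

Group as (30v^3 - 25v) + (-6v^2 + 5) = 5v(6v^2 - 5) - (6v^2 - 5).
Both groups share the factor (6v^2 - 5).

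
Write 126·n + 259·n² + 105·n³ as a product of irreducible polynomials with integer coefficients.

Pull out the common factor 7·n, then factor the remaining trinomial.

7·n·(3·n + 2)·(5·n + 9)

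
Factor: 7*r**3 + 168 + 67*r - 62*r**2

Testing divisors of the constant over divisors of the leading coefficient, r = 7 is a root, so (r - 7) divides it; the quotient is 7*r**2 - 13*r - 24.
The remaining quadratic factors as (r - 3)(7*r + 8).

(7*r + 8)*(r - 3)*(r - 7)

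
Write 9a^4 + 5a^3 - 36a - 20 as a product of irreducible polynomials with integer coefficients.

Group as (9a^4 - 36a) + (5a^3 - 20) = 9a(a^3 - 4) + 5(a^3 - 4).
Both groups share the factor (a^3 - 4).

(9a + 5)(a^3 - 4)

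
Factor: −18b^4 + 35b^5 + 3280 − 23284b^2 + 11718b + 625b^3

Trying the rational-root candidates, b = −1/5 is a root, so (5b + 1) divides it; the quotient is 7b^4 − 5b^3 + 126b^2 − 4682b + 3280.
Next, b = 8 is a root, so (b − 8) is a factor; dividing leaves 7b^3 + 51b^2 + 534b − 410.
Continuing, b = 5/7 is a root, so (7b − 5) divides it; the quotient is b^2 + 8b + 82.
The quadratic b^2 + 8b + 82 has discriminant −264 < 0 and is irreducible over ℤ.

(5b + 1)(7b − 5)(b − 8)(b^2 + 8b + 82)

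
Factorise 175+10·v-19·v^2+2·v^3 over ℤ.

(2·v+5)·(v-5)·(v-7)

By the rational root theorem, v = 7 is a root, giving the factor (v-7) and quotient 2·v^2-5·v-25.
The remaining quadratic factors as (v-5)(2·v+5).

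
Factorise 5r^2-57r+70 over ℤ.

Need a pair with product 5·70 = 350 and sum -57: that's -7 and -50.
Split the middle term: 5r^2-7r - 50r+70 = r(5r-7) - 10(5r-7).

(5r-7)(r-10)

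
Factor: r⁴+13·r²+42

(r²+6)·(r²+7)

Substitute u = r² to get a quadratic in u, then factor.
r²+7 is irreducible over ℤ (always positive, so no real roots).
r²+6 is irreducible over ℤ (always positive, so no real roots).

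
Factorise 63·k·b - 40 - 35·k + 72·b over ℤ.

(7·k + 8)·(9·b - 5)

Group as (63·k·b - 35·k) + (72·b - 40) = 7·k·(9·b - 5) + 8·(9·b - 5).
Both groups share the factor (9·b - 5).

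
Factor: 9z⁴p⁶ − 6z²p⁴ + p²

Factor out p² first: what remains is 9z⁴p⁴ − 6z²p² + 1.
Recognize a perfect-square trinomial with the parts 1 and 3z²p².

p²(3z²p² − 1)²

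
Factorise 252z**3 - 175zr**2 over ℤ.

Pull out the common factor 7z; 36z**2 - 25r**2 is a difference of squares.

7z(6z - 5r)(6z + 5r)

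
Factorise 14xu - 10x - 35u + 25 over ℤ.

(2x - 5)(7u - 5)

Group as (14xu - 10x) + (-35u + 25) = 2x(7u - 5) - 5(7u - 5).
Both groups share the factor (7u - 5).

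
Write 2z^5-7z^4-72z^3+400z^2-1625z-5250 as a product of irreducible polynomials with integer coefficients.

Trying the rational-root candidates, z = -7 is a root, so (z+7) divides it; the quotient is 2z^4-21z^3+75z^2-125z-750.
Next, z = -2 is a root, giving the factor (z+2) and quotient 2z^3-25z^2+125z-375.
Next, z = 15/2 is a root, so (2z-15) is a factor; dividing leaves z^2-5z+25.
The quadratic z^2-5z+25 has discriminant -75 < 0 and is irreducible over ℤ.

(2z-15)(z+2)(z+7)(z^2-5z+25)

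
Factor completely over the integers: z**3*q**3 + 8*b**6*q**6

q**3*(z + 2*b**2*q)*(z**2 - 2*z*b**2*q + 4*b**4*q**2)

Factor out q**3 first: what remains is z**3 + 8*b**6*q**3.
Recognize a sum of cubes with the parts 2*b**2*q and z.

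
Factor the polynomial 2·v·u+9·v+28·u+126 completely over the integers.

Group as (2·v·u+9·v) + (28·u+126) = v·(2·u+9) + 14·(2·u+9).
Both groups share the factor (2·u+9).

(2·u+9)·(v+14)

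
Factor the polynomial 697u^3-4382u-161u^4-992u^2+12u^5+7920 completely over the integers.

(3u-5)(4u+9)(u-8)(u^2-6u+22)

Among the possible rational roots, u = 8 is a root, giving the factor (u-8) and quotient 12u^4-65u^3+177u^2+424u-990.
Next, u = 5/3 is a root, so (3u-5) is a factor; dividing leaves 4u^3-15u^2+34u+198.
Continuing, u = -9/4 is a root, giving the factor (4u+9) and quotient u^2-6u+22.
The quadratic u^2-6u+22 has discriminant -52 < 0 and is irreducible over ℤ.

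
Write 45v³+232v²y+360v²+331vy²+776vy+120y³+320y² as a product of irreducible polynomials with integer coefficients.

Group: 5v(9v²+32vy+72v+15y²+40y) + 8y(9v²+32vy+72v+15y²+40y); both groups contain (9v²+32vy+72v+15y²+40y), so (5v+8y) is a factor with cofactor 9v²+32vy+72v+15y²+40y.
The cofactor groups again: 9v²+32vy+72v+15y²+40y = v(9v+5y) + (3y+8)(9v+5y); both groups contain (9v+5y), giving (v+3y+8)(9v+5y).

(5v+8y)(9v+5y)(v+3y+8)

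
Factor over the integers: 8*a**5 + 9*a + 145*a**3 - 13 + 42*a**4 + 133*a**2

Trying the rational-root candidates, a = -1/2 is a root, giving the factor (2*a + 1) and quotient 4*a**4 + 19*a**3 + 63*a**2 + 35*a - 13.
Continuing, a = 1/4 is a root, giving the factor (4*a - 1) and quotient a**3 + 5*a**2 + 17*a + 13.
Then a = -1 is a root, so (a + 1) is a factor; dividing leaves a**2 + 4*a + 13.
The quadratic a**2 + 4*a + 13 has discriminant -36 < 0 and is irreducible over ℤ.

(2*a + 1)*(4*a - 1)*(a + 1)*(a**2 + 4*a + 13)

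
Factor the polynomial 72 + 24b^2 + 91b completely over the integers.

(3b + 8)(8b + 9)

Need a pair with product 24·72 = 1728 and sum 91: that's 64 and 27.
Split the middle term: 24b^2 + 64b + 27b + 72 = 8b(3b + 8) + 9(3b + 8).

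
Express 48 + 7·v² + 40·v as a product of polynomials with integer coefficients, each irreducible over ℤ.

Need a pair with product 7·48 = 336 and sum 40: that's 12 and 28.
Split the middle term: 7·v² + 12·v + 28·v + 48 = v·(7·v + 12) + 4·(7·v + 12).

(7·v + 12)·(v + 4)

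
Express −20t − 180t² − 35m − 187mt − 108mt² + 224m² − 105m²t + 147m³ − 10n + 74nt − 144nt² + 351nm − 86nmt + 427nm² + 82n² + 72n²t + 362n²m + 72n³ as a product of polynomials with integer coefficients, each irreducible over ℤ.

Group: 2n(36n² + 55nm − 36nt + 41n + 21m² − 27mt + 32m − 45t − 5) + (7m + 4t)(36n² + 55nm − 36nt + 41n + 21m² − 27mt + 32m − 45t − 5); both groups contain (36n² + 55nm − 36nt + 41n + 21m² − 27mt + 32m − 45t − 5), so (2n + 7m + 4t) is a factor with cofactor 36n² + 55nm − 36nt + 41n + 21m² − 27mt + 32m − 45t − 5.
The cofactor groups again: 36n² + 55nm − 36nt + 41n + 21m² − 27mt + 32m − 45t − 5 = 4n(9n + 7m − 9t − 1) + (3m + 5)(9n + 7m − 9t − 1); both groups contain (9n + 7m − 9t − 1), giving (4n + 3m + 5)(9n + 7m − 9t − 1).

(4n + 3m + 5)(2n + 7m + 4t)(9n + 7m − 9t − 1)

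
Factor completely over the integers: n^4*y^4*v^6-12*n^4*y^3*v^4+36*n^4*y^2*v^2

Factor out n^4*y^2*v^2 first: what remains is y^2*v^4-12*y*v^2+36.
Recognize a perfect-square trinomial with the parts y*v^2 and 6.

n^4*v^2*y^2*(y*v^2-6)^2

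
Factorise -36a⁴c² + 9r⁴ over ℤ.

Every term has a factor of 9; factoring it out leaves -4a⁴c² + r⁴.
Recognize a difference of squares with the parts r² and 2a²c.

-9(2a²c + r²)(2a²c - r²)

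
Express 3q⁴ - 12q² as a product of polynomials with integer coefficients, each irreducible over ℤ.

Pull out the common factor 3q²; q² - 4 is a difference of squares.

3q²(q + 2)(q - 2)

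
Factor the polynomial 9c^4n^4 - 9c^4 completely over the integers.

Pull out the common factor 9c^4, leaving n^4 - 1.
Recognize a difference of squares with the parts n^2 and 1.
n^2 - 1 is again a difference of squares: (n - 1)(n + 1).

9c^4(n + 1)(n - 1)(n^2 + 1)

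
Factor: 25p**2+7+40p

Need a pair with product 25·7 = 175 and sum 40: that's 35 and 5.
Split the middle term: 25p**2+35p + 5p+7 = 5p(5p+7) + (5p+7).

(5p+1)(5p+7)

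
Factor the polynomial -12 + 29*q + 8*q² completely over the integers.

Need a pair with product 8·(-12) = -96 and sum 29: that's 32 and -3.
Split the middle term: 8*q² + 32*q - 3*q - 12 = 8*q*(q + 4) - 3*(q + 4).

(8*q - 3)*(q + 4)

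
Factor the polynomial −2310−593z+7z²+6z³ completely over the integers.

Among the possible rational roots, z = −15/2 is a root, so (2z+15) divides it; the quotient is 3z²−19z−154.
The remaining quadratic factors as (z−11)(3z+14).

(2z+15)(3z+14)(z−11)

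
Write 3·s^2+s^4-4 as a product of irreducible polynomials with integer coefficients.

Substitute u = s^2 to get a quadratic in u, then factor.
s^2-1 is a difference of squares.
s^2+4 is irreducible over ℤ (sum of squares).

(s+1)·(s-1)·(s^2+4)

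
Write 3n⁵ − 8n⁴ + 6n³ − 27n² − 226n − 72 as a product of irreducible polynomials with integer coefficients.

Among the possible rational roots, n = −1/3 is a root, so (3n + 1) is a factor; dividing leaves n⁴ − 3n³ + 3n² − 10n − 72.
Next, n = −2 is a root, so (n + 2) divides it; the quotient is n³ − 5n² + 13n − 36.
Then n = 4 is a root, giving the factor (n − 4) and quotient n² − n + 9.
The quadratic n² − n + 9 has discriminant −35 < 0 and is irreducible over ℤ.

(3n + 1)(n + 2)(n − 4)(n² − n + 9)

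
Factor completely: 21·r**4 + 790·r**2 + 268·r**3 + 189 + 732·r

By the rational root theorem, r = -1 is a root, so (r + 1) is a factor; dividing leaves 21·r**3 + 247·r**2 + 543·r + 189.
Continuing, r = -3/7 is a root, so (7·r + 3) is a factor; dividing leaves 3·r**2 + 34·r + 63.
The remaining quadratic factors as (3·r + 7)(r + 9).

(3·r + 7)·(7·r + 3)·(r + 1)·(r + 9)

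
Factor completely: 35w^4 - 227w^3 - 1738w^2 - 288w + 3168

Trying the rational-root candidates, w = -4 is a root, giving the factor (w + 4) and quotient 35w^3 - 367w^2 - 270w + 792.
Continuing, w = -12/7 is a root, so (7w + 12) is a factor; dividing leaves 5w^2 - 61w + 66.
The remaining quadratic factors as (w - 11)(5w - 6).

(5w - 6)(7w + 12)(w + 4)(w - 11)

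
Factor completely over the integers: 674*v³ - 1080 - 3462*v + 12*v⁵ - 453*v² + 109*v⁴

Testing divisors of the constant over divisors of the leading coefficient, v = -1/3 is a root, so (3*v + 1) divides it; the quotient is 4*v⁴ + 35*v³ + 213*v² - 222*v - 1080.
Next, v = 9/4 is a root, giving the factor (4*v - 9) and quotient v³ + 11*v² + 78*v + 120.
Then v = -2 is a root, so (v + 2) divides it; the quotient is v² + 9*v + 60.
The quadratic v² + 9*v + 60 has discriminant -159 < 0 and is irreducible over ℤ.

(3*v + 1)*(4*v - 9)*(v + 2)*(v² + 9*v + 60)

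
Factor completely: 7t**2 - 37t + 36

(7t - 9)(t - 4)

Need a pair with product 7·36 = 252 and sum -37: that's -28 and -9.
Split the middle term: 7t**2 - 28t - 9t + 36 = 7t(t - 4) - 9(t - 4).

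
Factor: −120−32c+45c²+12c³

(4c+15)(3c²−8)

Group as (12c³−32c) + (45c²−120) = 4c(3c²−8) + 15(3c²−8).
Both groups share the factor (3c²−8).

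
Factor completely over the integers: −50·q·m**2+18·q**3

2·q·(3·q−5·m)·(3·q+5·m)

Every term has a factor of 2·q. Then 9·q**2−25·m**2 = (3·q)² − (5·m)².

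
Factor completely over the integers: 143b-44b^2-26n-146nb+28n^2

(2n-11b)(14n+4b-13)

Group: 2n(14n+4b-13) - 11b(14n+4b-13); both groups contain (14n+4b-13).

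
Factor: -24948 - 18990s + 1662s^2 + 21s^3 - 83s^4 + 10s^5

By the rational root theorem, s = -11/2 is a root, giving the factor (2s + 11) and quotient 5s^4 - 69s^3 + 390s^2 - 1314s - 2268.
Next, s = -6/5 is a root, so (5s + 6) divides it; the quotient is s^3 - 15s^2 + 96s - 378.
Continuing, s = 9 is a root, giving the factor (s - 9) and quotient s^2 - 6s + 42.
The quadratic s^2 - 6s + 42 has discriminant -132 < 0 and is irreducible over ℤ.

(2s + 11)(5s + 6)(s - 9)(s^2 - 6s + 42)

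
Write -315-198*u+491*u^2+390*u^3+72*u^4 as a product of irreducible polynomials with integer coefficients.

By the rational root theorem, u = 3/4 is a root, so (4*u-3) is a factor; dividing leaves 18*u^3+111*u^2+206*u+105.
Then u = -3 is a root, so (u+3) is a factor; dividing leaves 18*u^2+57*u+35.
The remaining quadratic factors as (6*u+5)(3*u+7).

(3*u+7)*(4*u-3)*(6*u+5)*(u+3)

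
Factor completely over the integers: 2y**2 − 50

2(y + 5)(y − 5)

Pull out the common factor 2; y**2 − 25 is a difference of squares.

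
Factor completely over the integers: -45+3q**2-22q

Need a pair with product 3·(-45) = -135 and sum -22: that's -27 and 5.
Split the middle term: 3q**2-27q + 5q-45 = 3q(q-9) + 5(q-9).

(3q+5)(q-9)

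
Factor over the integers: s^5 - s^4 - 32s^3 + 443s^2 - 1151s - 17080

(s + 5)(s + 8)(s - 7)(s^2 - 7s + 61)

Trying the rational-root candidates, s = -8 is a root, so (s + 8) divides it; the quotient is s^4 - 9s^3 + 40s^2 + 123s - 2135.
Continuing, s = -5 is a root, so (s + 5) is a factor; dividing leaves s^3 - 14s^2 + 110s - 427.
Next, s = 7 is a root, giving the factor (s - 7) and quotient s^2 - 7s + 61.
The quadratic s^2 - 7s + 61 has discriminant -195 < 0 and is irreducible over ℤ.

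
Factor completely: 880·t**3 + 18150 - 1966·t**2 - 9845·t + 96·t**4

Trying the rational-root candidates, t = 11/6 is a root, so (6·t - 11) is a factor; dividing leaves 16·t**3 + 176·t**2 - 5·t - 1650.
Next, t = -15/4 is a root, giving the factor (4·t + 15) and quotient 4·t**2 + 29·t - 110.
The remaining quadratic factors as (t + 10)(4·t - 11).

(4·t + 15)·(4·t - 11)·(6·t - 11)·(t + 10)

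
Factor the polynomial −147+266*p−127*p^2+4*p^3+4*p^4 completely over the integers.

Trying the rational-root candidates, p = 7/2 is a root, so (2*p−7) is a factor; dividing leaves 2*p^3+9*p^2−32*p+21.
Next, p = 3/2 is a root, giving the factor (2*p−3) and quotient p^2+6*p−7.
The remaining quadratic factors as (p+7)(p−1).

(2*p−3)*(2*p−7)*(p+7)*(p−1)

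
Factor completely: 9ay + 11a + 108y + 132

Group as (9ay + 11a) + (108y + 132) = a(9y + 11) + 12(9y + 11).
Both groups share the factor (9y + 11).

(9y + 11)(a + 12)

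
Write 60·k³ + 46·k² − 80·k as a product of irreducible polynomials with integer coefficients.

2·k·(5·k + 8)·(6·k − 5)

Pull out the common factor 2·k, then factor the remaining trinomial.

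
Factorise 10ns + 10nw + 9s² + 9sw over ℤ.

(10n + 9s)(s + w)

Group: s(10n + 9s) + w(10n + 9s); both groups contain (10n + 9s).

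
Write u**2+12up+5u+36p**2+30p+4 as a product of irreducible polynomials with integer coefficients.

(u+6p+1)(u+6p+4)

Group: u(u+6p+4) + (6p+1)(u+6p+4); both groups contain (u+6p+4).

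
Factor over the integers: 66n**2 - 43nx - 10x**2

Group: 11n(6n - 5x) + 2x(6n - 5x); both groups contain (6n - 5x).

(11n + 2x)(6n - 5x)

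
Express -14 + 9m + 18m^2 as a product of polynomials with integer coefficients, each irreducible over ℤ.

Need a pair with product 18·(-14) = -252 and sum 9: that's -12 and 21.
Split the middle term: 18m^2 - 12m + 21m - 14 = 6m(3m - 2) + 7(3m - 2).

(3m - 2)(6m + 7)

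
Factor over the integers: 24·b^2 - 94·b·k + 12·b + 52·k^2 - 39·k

(4·b - 13·k)·(6·b - 4·k + 3)

Group: 6·b·(4·b - 13·k) + (-4·k + 3)·(4·b - 13·k); both groups contain (4·b - 13·k).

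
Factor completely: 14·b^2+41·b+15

(2·b+5)·(7·b+3)

Need a pair with product 14·15 = 210 and sum 41: that's 35 and 6.
Split the middle term: 14·b^2+35·b + 6·b+15 = 7·b·(2·b+5) + 3·(2·b+5).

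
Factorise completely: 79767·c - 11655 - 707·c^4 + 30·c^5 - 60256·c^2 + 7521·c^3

Trying the rational-root candidates, c = 1/6 is a root, giving the factor (6·c - 1) and quotient 5·c^4 - 117·c^3 + 1234·c^2 - 9837·c + 11655.
Then c = 15 is a root, so (c - 15) divides it; the quotient is 5·c^3 - 42·c^2 + 604·c - 777.
Continuing, c = 7/5 is a root, so (5·c - 7) divides it; the quotient is c^2 - 7·c + 111.
The quadratic c^2 - 7·c + 111 has discriminant -395 < 0 and is irreducible over ℤ.

(5·c - 7)·(6·c - 1)·(c - 15)·(c^2 - 7·c + 111)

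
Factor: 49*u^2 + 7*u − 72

Need a pair with product 49·(−72) = −3528 and sum 7: that's 63 and −56.
Split the middle term: 49*u^2 + 63*u − 56*u − 72 = 7*u*(7*u + 9) − 8*(7*u + 9).

(7*u + 9)*(7*u − 8)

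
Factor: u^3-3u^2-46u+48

(u+6)(u-1)(u-8)

Trying the rational-root candidates, u = 1 is a root, so (u-1) divides it; the quotient is u^2-2u-48.
The remaining quadratic factors as (u+6)(u-8).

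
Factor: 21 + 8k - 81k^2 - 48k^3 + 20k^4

(2k - 1)(2k - 7)(5k + 3)(k + 1)

Among the possible rational roots, k = 1/2 is a root, so (2k - 1) is a factor; dividing leaves 10k^3 - 19k^2 - 50k - 21.
Continuing, k = -1 is a root, giving the factor (k + 1) and quotient 10k^2 - 29k - 21.
The remaining quadratic factors as (5k + 3)(2k - 7).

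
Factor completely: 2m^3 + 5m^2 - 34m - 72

Among the possible rational roots, m = -2 is a root, so (m + 2) divides it; the quotient is 2m^2 + m - 36.
The remaining quadratic factors as (2m + 9)(m - 4).

(2m + 9)(m + 2)(m - 4)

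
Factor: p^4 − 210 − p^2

(p^2 + 14)·(p^2 − 15)

Substitute u = p^2 to get a quadratic in u, then factor.
p^2 − 15 is irreducible over ℤ (15 is not a perfect square).
p^2 + 14 is irreducible over ℤ (always positive, so no real roots).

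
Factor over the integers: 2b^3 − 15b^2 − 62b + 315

(2b − 7)(b + 5)(b − 9)

Trying the rational-root candidates, b = 7/2 is a root, so (2b − 7) divides it; the quotient is b^2 − 4b − 45.
The remaining quadratic factors as (b − 9)(b + 5).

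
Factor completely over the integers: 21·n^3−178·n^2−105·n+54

(3·n−1)·(7·n+6)·(n−9)

Trying the rational-root candidates, n = −6/7 is a root, so (7·n+6) divides it; the quotient is 3·n^2−28·n+9.
The remaining quadratic factors as (n−9)(3·n−1).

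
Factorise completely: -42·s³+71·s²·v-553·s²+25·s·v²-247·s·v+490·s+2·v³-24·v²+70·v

Group: 7·s·(-6·s²+11·s·v-79·s+2·v²-24·v+70) + v·(-6·s²+11·s·v-79·s+2·v²-24·v+70); both groups contain (-6·s²+11·s·v-79·s+2·v²-24·v+70), so (7·s+v) is a factor with cofactor -6·s²+11·s·v-79·s+2·v²-24·v+70.
The cofactor groups again: -6·s²+11·s·v-79·s+2·v²-24·v+70 = -6·s·(s-2·v+14) + (-v+5)·(s-2·v+14); both groups contain (s-2·v+14), giving -(6·s+v-5)·(s-2·v+14).

-(6·s+v-5)·(7·s+v)·(s-2·v+14)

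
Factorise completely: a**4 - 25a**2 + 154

(a**2 - 11)(a**2 - 14)

Substitute u = a**2 to get a quadratic in u, then factor.
a**2 - 14 is irreducible over ℤ (14 is not a perfect square).
a**2 - 11 is irreducible over ℤ (11 is not a perfect square).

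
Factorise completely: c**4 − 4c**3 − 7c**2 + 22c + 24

(c + 1)(c + 2)(c − 3)(c − 4)

Testing divisors of the constant over divisors of the leading coefficient, c = 3 is a root, so (c − 3) divides it; the quotient is c**3 − c**2 − 10c − 8.
Then c = 4 is a root, so (c − 4) divides it; the quotient is c**2 + 3c + 2.
The remaining quadratic factors as (c + 2)(c + 1).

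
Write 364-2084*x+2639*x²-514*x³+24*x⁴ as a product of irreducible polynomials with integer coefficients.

(2*x-13)*(3*x-2)*(4*x-1)*(x-14)

Testing divisors of the constant over divisors of the leading coefficient, x = 1/4 is a root, so (4*x-1) is a factor; dividing leaves 6*x³-127*x²+628*x-364.
Next, x = 14 is a root, giving the factor (x-14) and quotient 6*x²-43*x+26.
The remaining quadratic factors as (2*x-13)(3*x-2).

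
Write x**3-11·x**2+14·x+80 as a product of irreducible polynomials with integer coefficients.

Trying the rational-root candidates, x = -2 is a root, so (x+2) divides it; the quotient is x**2-13·x+40.
The remaining quadratic factors as (x-8)(x-5).

(x+2)·(x-5)·(x-8)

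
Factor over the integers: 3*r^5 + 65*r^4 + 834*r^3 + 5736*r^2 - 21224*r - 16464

(3*r + 2)*(r + 14)*(r - 3)*(r^2 + 10*r + 196)

Testing divisors of the constant over divisors of the leading coefficient, r = 3 is a root, giving the factor (r - 3) and quotient 3*r^4 + 74*r^3 + 1056*r^2 + 8904*r + 5488.
Then r = -2/3 is a root, so (3*r + 2) divides it; the quotient is r^3 + 24*r^2 + 336*r + 2744.
Continuing, r = -14 is a root, so (r + 14) is a factor; dividing leaves r^2 + 10*r + 196.
The quadratic r^2 + 10*r + 196 has discriminant -684 < 0 and is irreducible over ℤ.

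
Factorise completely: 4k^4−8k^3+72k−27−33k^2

Testing divisors of the constant over divisors of the leading coefficient, k = 3 is a root, so (k−3) is a factor; dividing leaves 4k^3+4k^2−21k+9.
Then k = 1/2 is a root, giving the factor (2k−1) and quotient 2k^2+3k−9.
The remaining quadratic factors as (2k−3)(k+3).

(2k−1)(2k−3)(k+3)(k−3)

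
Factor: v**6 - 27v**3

v**3(v - 3)(v**2 + 3v + 9)

Every term has a factor of v**3; factoring it out leaves v**3 - 27.
Recognize a difference of cubes with the parts v and 3.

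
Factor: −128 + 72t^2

8(3t + 4)(3t − 4)

Every term has a factor of 8. Then 9t^2 − 16 = (3t)² − (4)².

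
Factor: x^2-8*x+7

Two integers with product 7 and sum -8 are -1 and -7.

(x-1)*(x-7)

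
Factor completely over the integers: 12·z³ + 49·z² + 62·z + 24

(3·z + 4)·(4·z + 3)·(z + 2)

By the rational root theorem, z = −2 is a root, giving the factor (z + 2) and quotient 12·z² + 25·z + 12.
The remaining quadratic factors as (3·z + 4)(4·z + 3).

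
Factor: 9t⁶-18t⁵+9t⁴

9t⁴(t-1)²

Pull out the common factor 9t⁴, leaving t²-2t+1.
Recognize a perfect-square trinomial with the parts 1 and t.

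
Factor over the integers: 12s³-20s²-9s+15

Group as (12s³-9s) + (-20s²+15) = 3s(4s²-3) - 5(4s²-3).
Both groups share the factor (4s²-3).

(3s-5)(4s²-3)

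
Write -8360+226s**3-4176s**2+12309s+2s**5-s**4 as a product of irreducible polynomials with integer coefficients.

(2s-5)(s-1)(s-8)(s**2+11s+209)

Trying the rational-root candidates, s = 8 is a root, so (s-8) is a factor; dividing leaves 2s**4+15s**3+346s**2-1408s+1045.
Next, s = 5/2 is a root, so (2s-5) is a factor; dividing leaves s**3+10s**2+198s-209.
Continuing, s = 1 is a root, so (s-1) divides it; the quotient is s**2+11s+209.
The quadratic s**2+11s+209 has discriminant -715 < 0 and is irreducible over ℤ.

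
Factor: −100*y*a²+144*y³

Pull out the common factor 4*y; 36*y²−25*a² is a difference of squares.

4*y*(6*y−5*a)*(6*y+5*a)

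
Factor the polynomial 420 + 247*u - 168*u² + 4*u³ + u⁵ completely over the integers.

(u + 1)*(u - 3)*(u - 4)*(u² + 6*u + 35)

By the rational root theorem, u = 3 is a root, so (u - 3) divides it; the quotient is u⁴ + 3*u³ + 13*u² - 129*u - 140.
Next, u = 4 is a root, so (u - 4) divides it; the quotient is u³ + 7*u² + 41*u + 35.
Then u = -1 is a root, so (u + 1) divides it; the quotient is u² + 6*u + 35.
The quadratic u² + 6*u + 35 has discriminant -104 < 0 and is irreducible over ℤ.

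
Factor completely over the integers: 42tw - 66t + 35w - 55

Group as (42tw - 66t) + (35w - 55) = 6t(7w - 11) + 5(7w - 11).
Both groups share the factor (7w - 11).

(6t + 5)(7w - 11)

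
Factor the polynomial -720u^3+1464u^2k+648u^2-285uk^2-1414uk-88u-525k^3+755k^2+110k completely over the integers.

Group: 12u(-60u^2+47uk+44u+35k^2-55k) + (-15k-2)(-60u^2+47uk+44u+35k^2-55k); both groups contain (-60u^2+47uk+44u+35k^2-55k), so (12u-15k-2) is a factor with cofactor -60u^2+47uk+44u+35k^2-55k.
The cofactor groups again: -60u^2+47uk+44u+35k^2-55k = -15u(4u-5k) + (-7k+11)(4u-5k); both groups contain (4u-5k), giving -(15u+7k-11)(4u-5k).

-(12u-15k-2)(4u-5k)(15u+7k-11)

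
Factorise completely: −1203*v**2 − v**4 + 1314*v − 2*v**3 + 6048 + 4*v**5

By the rational root theorem, v = 3 is a root, giving the factor (v − 3) and quotient 4*v**4 + 11*v**3 + 31*v**2 − 1110*v − 2016.
Continuing, v = 6 is a root, so (v − 6) divides it; the quotient is 4*v**3 + 35*v**2 + 241*v + 336.
Then v = −7/4 is a root, giving the factor (4*v + 7) and quotient v**2 + 7*v + 48.
The quadratic v**2 + 7*v + 48 has discriminant −143 < 0 and is irreducible over ℤ.

(4*v + 7)*(v − 3)*(v − 6)*(v**2 + 7*v + 48)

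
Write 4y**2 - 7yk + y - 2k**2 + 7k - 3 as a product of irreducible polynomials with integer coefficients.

Group: y(4y + k - 3) + (-2k + 1)(4y + k - 3); both groups contain (4y + k - 3).

(y - 2k + 1)(4y + k - 3)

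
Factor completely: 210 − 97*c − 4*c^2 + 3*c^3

(3*c − 7)*(c + 6)*(c − 5)

Among the possible rational roots, c = 5 is a root, giving the factor (c − 5) and quotient 3*c^2 + 11*c − 42.
The remaining quadratic factors as (c + 6)(3*c − 7).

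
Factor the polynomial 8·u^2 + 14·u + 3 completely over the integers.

Need a pair with product 8·3 = 24 and sum 14: that's 12 and 2.
Split the middle term: 8·u^2 + 12·u + 2·u + 3 = 4·u·(2·u + 3) + (2·u + 3).

(2·u + 3)·(4·u + 1)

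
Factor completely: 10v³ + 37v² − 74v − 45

(2v + 1)(5v − 9)(v + 5)

By the rational root theorem, v = −1/2 is a root, giving the factor (2v + 1) and quotient 5v² + 16v − 45.
The remaining quadratic factors as (5v − 9)(v + 5).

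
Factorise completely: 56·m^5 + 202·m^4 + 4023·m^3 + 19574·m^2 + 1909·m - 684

Trying the rational-root candidates, m = -1/4 is a root, so (4·m + 1) is a factor; dividing leaves 14·m^4 + 47·m^3 + 994·m^2 + 4645·m - 684.
Continuing, m = 1/7 is a root, so (7·m - 1) is a factor; dividing leaves 2·m^3 + 7·m^2 + 143·m + 684.
Continuing, m = -9/2 is a root, giving the factor (2·m + 9) and quotient m^2 - m + 76.
The quadratic m^2 - m + 76 has discriminant -303 < 0 and is irreducible over ℤ.

(2·m + 9)·(4·m + 1)·(7·m - 1)·(m^2 - m + 76)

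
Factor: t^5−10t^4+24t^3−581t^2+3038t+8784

(t+2)(t−8)(t−9)(t^2+5t+61)

Among the possible rational roots, t = 8 is a root, so (t−8) divides it; the quotient is t^4−2t^3+8t^2−517t−1098.
Then t = 9 is a root, so (t−9) divides it; the quotient is t^3+7t^2+71t+122.
Continuing, t = −2 is a root, giving the factor (t+2) and quotient t^2+5t+61.
The quadratic t^2+5t+61 has discriminant −219 < 0 and is irreducible over ℤ.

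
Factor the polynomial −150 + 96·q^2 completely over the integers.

Factor out 6, leaving 16·q^2 − 25, which is a difference of two squares.

6·(4·q + 5)·(4·q − 5)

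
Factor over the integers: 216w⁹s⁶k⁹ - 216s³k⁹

Every term has a factor of 216s³k⁹; factoring it out leaves w⁹s³ - 1.
Recognize a difference of cubes with the parts w³s and 1.

216k⁹s³(w³s - 1)(w⁶s² + w³s + 1)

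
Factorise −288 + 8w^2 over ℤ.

Pull out the common factor 8; w^2 − 36 is a difference of squares.

8(w + 6)(w − 6)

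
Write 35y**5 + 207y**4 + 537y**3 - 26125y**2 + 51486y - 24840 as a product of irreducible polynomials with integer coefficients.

Testing divisors of the constant over divisors of the leading coefficient, y = 9/7 is a root, giving the factor (7y - 9) and quotient 5y**4 + 36y**3 + 123y**2 - 3574y + 2760.
Then y = 4/5 is a root, so (5y - 4) is a factor; dividing leaves y**3 + 8y**2 + 31y - 690.
Then y = 6 is a root, giving the factor (y - 6) and quotient y**2 + 14y + 115.
The quadratic y**2 + 14y + 115 has discriminant -264 < 0 and is irreducible over ℤ.

(5y - 4)(7y - 9)(y - 6)(y**2 + 14y + 115)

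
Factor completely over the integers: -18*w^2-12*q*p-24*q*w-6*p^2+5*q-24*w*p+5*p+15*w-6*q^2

-(6*q+6*w+6*p-5)*(q+3*w+p)

Group: -6*q*(q+3*w+p) + (-6*w-6*p+5)*(q+3*w+p); both groups contain (q+3*w+p).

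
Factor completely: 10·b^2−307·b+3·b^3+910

(3·b−14)·(b+13)·(b−5)

Trying the rational-root candidates, b = −13 is a root, giving the factor (b+13) and quotient 3·b^2−29·b+70.
The remaining quadratic factors as (b−5)(3·b−14).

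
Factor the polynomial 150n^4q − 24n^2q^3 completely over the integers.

6n^2q(5n + 2q)(5n − 2q)

Pull out the common factor 6n^2q; 25n^2 − 4q^2 is a difference of squares.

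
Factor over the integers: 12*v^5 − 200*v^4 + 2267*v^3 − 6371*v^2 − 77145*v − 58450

(2*v + 7)*(6*v + 5)*(v − 10)*(v^2 − 11*v + 167)

Among the possible rational roots, v = −5/6 is a root, so (6*v + 5) divides it; the quotient is 2*v^4 − 35*v^3 + 407*v^2 − 1401*v − 11690.
Next, v = −7/2 is a root, so (2*v + 7) divides it; the quotient is v^3 − 21*v^2 + 277*v − 1670.
Continuing, v = 10 is a root, so (v − 10) is a factor; dividing leaves v^2 − 11*v + 167.
The quadratic v^2 − 11*v + 167 has discriminant −547 < 0 and is irreducible over ℤ.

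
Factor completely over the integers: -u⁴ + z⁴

(z - u)(z + u)(z² + u²)

Write as (z²)² − (u²)², then factor z² - u² once more.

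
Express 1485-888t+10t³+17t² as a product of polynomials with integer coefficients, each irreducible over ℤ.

(2t-15)(5t-9)(t+11)

Testing divisors of the constant over divisors of the leading coefficient, t = -11 is a root, giving the factor (t+11) and quotient 10t²-93t+135.
The remaining quadratic factors as (2t-15)(5t-9).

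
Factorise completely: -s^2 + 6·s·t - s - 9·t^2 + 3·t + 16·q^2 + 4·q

Group: -s·(s - 3·t - 4·q) + (3·t - 4·q - 1)·(s - 3·t - 4·q); both groups contain (s - 3·t - 4·q).

-(s - 3·t - 4·q)·(s - 3·t + 4·q + 1)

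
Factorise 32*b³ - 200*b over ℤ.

Factor out 8*b, leaving 4*b² - 25, which is a difference of two squares.

8*b*(2*b + 5)*(2*b - 5)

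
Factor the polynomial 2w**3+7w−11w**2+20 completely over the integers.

Among the possible rational roots, w = −1 is a root, so (w+1) divides it; the quotient is 2w**2−13w+20.
The remaining quadratic factors as (2w−5)(w−4).

(2w−5)(w+1)(w−4)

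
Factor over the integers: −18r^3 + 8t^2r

Every term has a factor of 2r. Then 4t^2 − 9r^2 = (2t)² − (3r)².

2r(2t − 3r)(2t + 3r)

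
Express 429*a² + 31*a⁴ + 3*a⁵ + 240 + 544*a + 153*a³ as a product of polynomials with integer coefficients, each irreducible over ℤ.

Testing divisors of the constant over divisors of the leading coefficient, a = -4/3 is a root, so (3*a + 4) is a factor; dividing leaves a⁴ + 9*a³ + 39*a² + 91*a + 60.
Then a = -1 is a root, so (a + 1) is a factor; dividing leaves a³ + 8*a² + 31*a + 60.
Continuing, a = -4 is a root, so (a + 4) divides it; the quotient is a² + 4*a + 15.
The quadratic a² + 4*a + 15 has discriminant -44 < 0 and is irreducible over ℤ.

(3*a + 4)*(a + 1)*(a + 4)*(a² + 4*a + 15)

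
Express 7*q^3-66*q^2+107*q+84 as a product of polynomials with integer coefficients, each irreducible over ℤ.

Trying the rational-root candidates, q = 3 is a root, so (q-3) divides it; the quotient is 7*q^2-45*q-28.
The remaining quadratic factors as (7*q+4)(q-7).

(7*q+4)*(q-3)*(q-7)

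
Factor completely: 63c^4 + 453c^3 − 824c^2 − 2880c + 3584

By the rational root theorem, c = 8/7 is a root, giving the factor (7c − 8) and quotient 9c^3 + 75c^2 − 32c − 448.
Next, c = −8/3 is a root, so (3c + 8) is a factor; dividing leaves 3c^2 + 17c − 56.
The remaining quadratic factors as (c + 8)(3c − 7).

(3c + 8)(3c − 7)(7c − 8)(c + 8)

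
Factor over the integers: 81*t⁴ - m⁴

Difference of squares twice: with A = 3*t and B = m, A⁴ − B⁴ = (A² − B²)(A² + B²), and A² − B² factors again.

(3*t - m)*(3*t + m)*(9*t² + m²)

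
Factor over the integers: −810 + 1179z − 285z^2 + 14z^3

(2z − 9)(7z − 6)(z − 15)

By the rational root theorem, z = 6/7 is a root, giving the factor (7z − 6) and quotient 2z^2 − 39z + 135.
The remaining quadratic factors as (2z − 9)(z − 15).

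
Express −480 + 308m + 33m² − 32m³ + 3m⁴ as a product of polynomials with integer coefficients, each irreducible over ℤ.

Trying the rational-root candidates, m = 5/3 is a root, so (3m − 5) divides it; the quotient is m³ − 9m² − 4m + 96.
Continuing, m = −3 is a root, giving the factor (m + 3) and quotient m² − 12m + 32.
The remaining quadratic factors as (m − 8)(m − 4).

(3m − 5)(m + 3)(m − 4)(m − 8)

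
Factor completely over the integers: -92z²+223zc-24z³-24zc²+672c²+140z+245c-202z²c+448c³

-(6z-8c-7)(4z+7c)(z+8c+5)

Group: z(-24z²-10zc+28z+56c²+49c) + (8c+5)(-24z²-10zc+28z+56c²+49c); both groups contain (-24z²-10zc+28z+56c²+49c), so (z+8c+5) is a factor with cofactor -24z²-10zc+28z+56c²+49c.
The cofactor groups again: -24z²-10zc+28z+56c²+49c = -6z(4z+7c) + (8c+7)(4z+7c); both groups contain (4z+7c), giving -(6z-8c-7)(4z+7c).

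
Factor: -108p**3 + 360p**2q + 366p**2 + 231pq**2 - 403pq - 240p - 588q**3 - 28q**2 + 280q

-(2p - 7q - 5)(6p - 7q)(9p + 12q - 8)

Group: 9p(-12p**2 + 56pq + 30p - 49q**2 - 35q) + (12q - 8)(-12p**2 + 56pq + 30p - 49q**2 - 35q); both groups contain (-12p**2 + 56pq + 30p - 49q**2 - 35q), so (9p + 12q - 8) is a factor with cofactor -12p**2 + 56pq + 30p - 49q**2 - 35q.
The cofactor groups again: -12p**2 + 56pq + 30p - 49q**2 - 35q = -2p(6p - 7q) + (7q + 5)(6p - 7q); both groups contain (6p - 7q), giving -(2p - 7q - 5)(6p - 7q).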